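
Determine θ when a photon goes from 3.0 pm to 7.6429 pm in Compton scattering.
156.00°

First find the wavelength shift:
Δλ = λ' - λ = 7.6429 - 3.0 = 4.6429 pm

Using Δλ = λ_C(1 - cos θ), with λ_C = h/(m_e·c) ≈ 2.42631024 pm:
cos θ = 1 - Δλ/λ_C
cos θ = 1 - 4.6429/2.42631024
cos θ = -0.913564

θ = arccos(-0.913564)
θ = 156.00°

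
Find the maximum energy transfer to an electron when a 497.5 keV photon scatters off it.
328.6938 keV

Maximum energy transfer occurs at θ = 180° (backscattering).

Initial photon: E₀ = 497.5 keV → λ₀ = 2.4921 pm

Maximum Compton shift (at 180°):
Δλ_max = 2λ_C = 2 × 2.4263 = 4.8526 pm

Final wavelength:
λ' = 2.4921 + 4.8526 = 7.3448 pm

Minimum photon energy (maximum energy to electron):
E'_min = hc/λ' = 168.8062 keV

Maximum electron kinetic energy:
K_max = E₀ - E'_min = 497.5000 - 168.8062 = 328.6938 keV

(Intermediate values are shown rounded; full precision is carried through to the final answer.)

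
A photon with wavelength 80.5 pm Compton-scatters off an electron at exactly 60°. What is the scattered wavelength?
81.7132 pm

Using the Compton formula: λ' = λ + λ_C(1 − cos θ)

For θ = 60°, cos θ = 1/2 (exact) = 0.5000, so:
1 − cos 60° = 1 − (1/2) = 0.5000

Δλ = λ_C × 0.5000 = 2.4263 × 0.5000 = 1.2132 pm

λ' = 80.5 + 1.2132 = 81.7132 pm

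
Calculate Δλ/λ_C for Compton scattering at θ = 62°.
0.5305 λ_C

The Compton shift formula is:
Δλ = λ_C(1 - cos θ)

Dividing both sides by λ_C:
Δλ/λ_C = 1 - cos θ

For θ = 62°:
Δλ/λ_C = 1 - cos(62°)
Δλ/λ_C = 1 - 0.4695
Δλ/λ_C = 0.5305

This means the shift is 0.5305 × λ_C = 1.2872 pm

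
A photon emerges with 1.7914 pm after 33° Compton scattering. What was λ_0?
1.4000 pm

From λ' = λ + Δλ, we have λ = λ' - Δλ

First calculate the Compton shift:
Δλ = λ_C(1 - cos θ)
Δλ = 2.4263 × (1 - cos(33°))
Δλ = 2.4263 × 0.1613
Δλ = 0.3914 pm

Initial wavelength:
λ = λ' - Δλ
λ = 1.7914 - 0.3914
λ = 1.4000 pm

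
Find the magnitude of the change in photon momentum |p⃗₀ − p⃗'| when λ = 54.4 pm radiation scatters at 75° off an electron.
1.4596e-23 kg·m/s

Photon momentum magnitude is p = h/λ.

Initial momentum:
p₀ = h/λ = 6.6261e-34/5.4400e-11 = 1.2180e-23 kg·m/s

After scattering:
λ' = λ + Δλ = 54.4 + 1.7983 = 56.1983 pm
p' = h/λ' = 6.6261e-34/5.6198e-11 = 1.1791e-23 kg·m/s

Momentum is a vector; the scattered photon's direction makes angle θ = 75° with the incident direction. The magnitude of the vector change Δp⃗ = p⃗₀ − p⃗' is found from the law of cosines:
|Δp⃗|² = p₀² + p'² − 2p₀p'cos θ
|Δp⃗|² = (1.2180e-23)² + (1.1791e-23)² − 2·1.2180e-23·1.1791e-23·cos(75°)
|Δp⃗| = 1.4596e-23 kg·m/s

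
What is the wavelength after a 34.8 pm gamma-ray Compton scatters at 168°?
39.5996 pm

Using the Compton scattering formula:
λ' = λ + Δλ = λ + λ_C(1 - cos θ)

Given:
- Initial wavelength λ = 34.8 pm
- Scattering angle θ = 168°
- Compton wavelength λ_C ≈ 2.4263 pm

Calculate the shift:
Δλ = 2.4263 × (1 - cos(168°))
Δλ = 2.4263 × 1.9781
Δλ = 4.7996 pm

Final wavelength:
λ' = 34.8 + 4.7996 = 39.5996 pm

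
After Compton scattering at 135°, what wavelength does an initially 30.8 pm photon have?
34.9420 pm

Using the Compton formula: λ' = λ + λ_C(1 − cos θ)

For θ = 135°, cos θ = -√2/2 (exact) ≈ -0.7071, so:
1 − cos 135° = 1 − (-√2/2) ≈ 1.7071

Δλ = λ_C × 1.7071 = 2.4263 × 1.7071 = 4.1420 pm

λ' = 30.8 + 4.1420 = 34.9420 pm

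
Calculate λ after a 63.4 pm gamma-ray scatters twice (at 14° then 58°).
64.6126 pm

Apply Compton shift twice:

First scattering at θ₁ = 14°:
Δλ₁ = λ_C(1 - cos(14°))
Δλ₁ = 2.4263 × 0.0297
Δλ₁ = 0.0721 pm

After first scattering:
λ₁ = 63.4 + 0.0721 = 63.4721 pm

Second scattering at θ₂ = 58°:
Δλ₂ = λ_C(1 - cos(58°))
Δλ₂ = 2.4263 × 0.4701
Δλ₂ = 1.1406 pm

Final wavelength:
λ₂ = 63.4721 + 1.1406 = 64.6126 pm

Total shift: Δλ_total = 0.0721 + 1.1406 = 1.2126 pm

(Intermediate values are shown rounded; full precision is carried through to the final answer.)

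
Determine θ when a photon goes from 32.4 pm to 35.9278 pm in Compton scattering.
117.00°

First find the wavelength shift:
Δλ = λ' - λ = 35.9278 - 32.4 = 3.5278 pm

Using Δλ = λ_C(1 - cos θ), with λ_C = h/(m_e·c) ≈ 2.42631024 pm:
cos θ = 1 - Δλ/λ_C
cos θ = 1 - 3.5278/2.42631024
cos θ = -0.453977

θ = arccos(-0.453977)
θ = 117.00°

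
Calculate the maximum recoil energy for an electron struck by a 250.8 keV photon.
124.2360 keV

Maximum energy transfer occurs at θ = 180° (backscattering).

Initial photon: E₀ = 250.8 keV → λ₀ = 4.9435 pm

Maximum Compton shift (at 180°):
Δλ_max = 2λ_C = 2 × 2.4263 = 4.8526 pm

Final wavelength:
λ' = 4.9435 + 4.8526 = 9.7962 pm

Minimum photon energy (maximum energy to electron):
E'_min = hc/λ' = 126.5640 keV

Maximum electron kinetic energy:
K_max = E₀ - E'_min = 250.8000 - 126.5640 = 124.2360 keV

(Intermediate values are shown rounded; full precision is carried through to the final answer.)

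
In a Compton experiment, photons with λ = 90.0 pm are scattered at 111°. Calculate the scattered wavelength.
93.2958 pm

Using the Compton scattering formula:
λ' = λ + Δλ = λ + λ_C(1 - cos θ)

Given:
- Initial wavelength λ = 90.0 pm
- Scattering angle θ = 111°
- Compton wavelength λ_C ≈ 2.4263 pm

Calculate the shift:
Δλ = 2.4263 × (1 - cos(111°))
Δλ = 2.4263 × 1.3584
Δλ = 3.2958 pm

Final wavelength:
λ' = 90.0 + 3.2958 = 93.2958 pm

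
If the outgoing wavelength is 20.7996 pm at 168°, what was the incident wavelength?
16.0000 pm

From λ' = λ + Δλ, we have λ = λ' - Δλ

First calculate the Compton shift:
Δλ = λ_C(1 - cos θ)
Δλ = 2.4263 × (1 - cos(168°))
Δλ = 2.4263 × 1.9781
Δλ = 4.7996 pm

Initial wavelength:
λ = λ' - Δλ
λ = 20.7996 - 4.7996
λ = 16.0000 pm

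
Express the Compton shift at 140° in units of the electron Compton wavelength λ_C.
1.7660 λ_C

The Compton shift formula is:
Δλ = λ_C(1 - cos θ)

Dividing both sides by λ_C:
Δλ/λ_C = 1 - cos θ

For θ = 140°:
Δλ/λ_C = 1 - cos(140°)
Δλ/λ_C = 1 - -0.7660
Δλ/λ_C = 1.7660

This means the shift is 1.7660 × λ_C = 4.2850 pm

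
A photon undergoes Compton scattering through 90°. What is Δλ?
2.4263 pm

Using the Compton scattering formula:
Δλ = λ_C(1 - cos θ)

where λ_C = h/(m_e·c) ≈ 2.4263 pm is the Compton wavelength of an electron.

For θ = 90°:
cos(90°) = 0.0000
1 - cos(90°) = 1.0000

Δλ = 2.4263 × 1.0000
Δλ = 2.4263 pm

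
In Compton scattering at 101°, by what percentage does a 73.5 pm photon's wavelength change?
3.9310%

Calculate the Compton shift:
Δλ = λ_C(1 - cos(101°))
Δλ = 2.4263 × (1 - cos(101°))
Δλ = 2.4263 × 1.1908
Δλ = 2.8893 pm

Percentage change:
(Δλ/λ₀) × 100 = (2.8893/73.5) × 100
= 3.9310%

(Intermediate values are shown rounded; full precision is carried through to the final answer.)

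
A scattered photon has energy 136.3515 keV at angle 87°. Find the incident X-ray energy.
182.4999 keV

Convert final energy to wavelength (hc ≈ 1239.842 keV·pm):
λ' = hc/E' = 1239.842 / 136.3515 = 9.0930 pm

Calculate the Compton shift:
Δλ = λ_C(1 - cos(87°))
Δλ = 2.4263 × (1 - cos(87°))
Δλ = 2.2993 pm

Initial wavelength:
λ = λ' - Δλ = 9.0930 - 2.2993 = 6.7937 pm

Initial energy:
E = hc/λ = 1239.842 / 6.7937 = 182.4999 keV

(Intermediate values are shown rounded; full precision is carried through to the final answer.)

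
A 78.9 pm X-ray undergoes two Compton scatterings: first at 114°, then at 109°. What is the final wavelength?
85.5294 pm

Apply Compton shift twice:

First scattering at θ₁ = 114°:
Δλ₁ = λ_C(1 - cos(114°))
Δλ₁ = 2.4263 × 1.4067
Δλ₁ = 3.4132 pm

After first scattering:
λ₁ = 78.9 + 3.4132 = 82.3132 pm

Second scattering at θ₂ = 109°:
Δλ₂ = λ_C(1 - cos(109°))
Δλ₂ = 2.4263 × 1.3256
Δλ₂ = 3.2162 pm

Final wavelength:
λ₂ = 82.3132 + 3.2162 = 85.5294 pm

Total shift: Δλ_total = 3.4132 + 3.2162 = 6.6294 pm

(Intermediate values are shown rounded; full precision is carried through to the final answer.)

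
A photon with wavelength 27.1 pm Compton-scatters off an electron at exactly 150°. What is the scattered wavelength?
31.6276 pm

Using the Compton formula: λ' = λ + λ_C(1 − cos θ)

For θ = 150°, cos θ = -√3/2 (exact) ≈ -0.8660, so:
1 − cos 150° = 1 − (-√3/2) ≈ 1.8660

Δλ = λ_C × 1.8660 = 2.4263 × 1.8660 = 4.5276 pm

λ' = 27.1 + 4.5276 = 31.6276 pm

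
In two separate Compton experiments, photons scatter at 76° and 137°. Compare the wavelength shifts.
137° produces the larger shift by a factor of 2.284

Calculate both shifts using Δλ = λ_C(1 - cos θ):

For θ₁ = 76°:
Δλ₁ = 2.4263 × (1 - cos(76°))
Δλ₁ = 2.4263 × 0.7581
Δλ₁ = 1.8393 pm

For θ₂ = 137°:
Δλ₂ = 2.4263 × (1 - cos(137°))
Δλ₂ = 2.4263 × 1.7314
Δλ₂ = 4.2008 pm

The 137° angle produces the larger shift.
Ratio: 4.2008/1.8393 = 2.284

(Intermediate values are shown rounded; full precision is carried through to the final answer.)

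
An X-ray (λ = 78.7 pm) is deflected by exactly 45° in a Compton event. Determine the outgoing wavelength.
79.4106 pm

Using the Compton formula: λ' = λ + λ_C(1 − cos θ)

For θ = 45°, cos θ = √2/2 (exact) ≈ 0.7071, so:
1 − cos 45° = 1 − (√2/2) ≈ 0.2929

Δλ = λ_C × 0.2929 = 2.4263 × 0.2929 = 0.7106 pm

λ' = 78.7 + 0.7106 = 79.4106 pm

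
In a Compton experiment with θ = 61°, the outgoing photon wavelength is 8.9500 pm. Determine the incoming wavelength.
7.7000 pm

From λ' = λ + Δλ, we have λ = λ' - Δλ

First calculate the Compton shift:
Δλ = λ_C(1 - cos θ)
Δλ = 2.4263 × (1 - cos(61°))
Δλ = 2.4263 × 0.5152
Δλ = 1.2500 pm

Initial wavelength:
λ = λ' - Δλ
λ = 8.9500 - 1.2500
λ = 7.7000 pm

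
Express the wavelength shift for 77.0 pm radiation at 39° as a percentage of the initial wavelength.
0.7022%

Calculate the Compton shift:
Δλ = λ_C(1 - cos(39°))
Δλ = 2.4263 × (1 - cos(39°))
Δλ = 2.4263 × 0.2229
Δλ = 0.5407 pm

Percentage change:
(Δλ/λ₀) × 100 = (0.5407/77.0) × 100
= 0.7022%

(Intermediate values are shown rounded; full precision is carried through to the final answer.)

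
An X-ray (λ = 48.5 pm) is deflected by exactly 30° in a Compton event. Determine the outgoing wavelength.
48.8251 pm

Using the Compton formula: λ' = λ + λ_C(1 − cos θ)

For θ = 30°, cos θ = √3/2 (exact) ≈ 0.8660, so:
1 − cos 30° = 1 − (√3/2) ≈ 0.1340

Δλ = λ_C × 0.1340 = 2.4263 × 0.1340 = 0.3251 pm

λ' = 48.5 + 0.3251 = 48.8251 pm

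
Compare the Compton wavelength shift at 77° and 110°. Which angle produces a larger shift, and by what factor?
110° produces the larger shift by a factor of 1.732

Calculate both shifts using Δλ = λ_C(1 - cos θ):

For θ₁ = 77°:
Δλ₁ = 2.4263 × (1 - cos(77°))
Δλ₁ = 2.4263 × 0.7750
Δλ₁ = 1.8805 pm

For θ₂ = 110°:
Δλ₂ = 2.4263 × (1 - cos(110°))
Δλ₂ = 2.4263 × 1.3420
Δλ₂ = 3.2562 pm

The 110° angle produces the larger shift.
Ratio: 3.2562/1.8805 = 1.732

(Intermediate values are shown rounded; full precision is carried through to the final answer.)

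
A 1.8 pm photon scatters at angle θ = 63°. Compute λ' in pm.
3.1248 pm

Using the Compton scattering formula:
λ' = λ + Δλ = λ + λ_C(1 - cos θ)

Given:
- Initial wavelength λ = 1.8 pm
- Scattering angle θ = 63°
- Compton wavelength λ_C ≈ 2.4263 pm

Calculate the shift:
Δλ = 2.4263 × (1 - cos(63°))
Δλ = 2.4263 × 0.5460
Δλ = 1.3248 pm

Final wavelength:
λ' = 1.8 + 1.3248 = 3.1248 pm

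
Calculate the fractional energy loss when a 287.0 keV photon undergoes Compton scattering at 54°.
0.1880 (or 18.80%)

Calculate initial and final photon energies:

Initial: E₀ = 287.0 keV → λ₀ = 4.3200 pm
Compton shift: Δλ = 1.0002 pm
Final wavelength: λ' = 5.3202 pm
Final energy: E' = 233.0457 keV

Fractional energy loss:
(E₀ - E')/E₀ = (287.0000 - 233.0457)/287.0000
= 53.9543/287.0000
= 0.1880
= 18.80%

(Intermediate values are shown rounded; full precision is carried through to the final answer.)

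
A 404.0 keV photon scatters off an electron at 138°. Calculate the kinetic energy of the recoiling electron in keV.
234.1197 keV

By energy conservation: K_e = E_initial - E_final

First find the scattered photon energy:
Initial wavelength: λ = hc/E = 3.0689 pm
Compton shift: Δλ = λ_C(1 - cos(138°)) = 4.2294 pm
Final wavelength: λ' = 3.0689 + 4.2294 = 7.2983 pm
Final photon energy: E' = hc/λ' = 169.8803 keV

Electron kinetic energy:
K_e = E - E' = 404.0000 - 169.8803 = 234.1197 keV

(Intermediate values are shown rounded; full precision is carried through to the final answer.)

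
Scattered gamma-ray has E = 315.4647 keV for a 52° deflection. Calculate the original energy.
413.6000 keV

Convert final energy to wavelength (hc ≈ 1239.842 keV·pm):
λ' = hc/E' = 1239.842 / 315.4647 = 3.9302 pm

Calculate the Compton shift:
Δλ = λ_C(1 - cos(52°))
Δλ = 2.4263 × (1 - cos(52°))
Δλ = 0.9325 pm

Initial wavelength:
λ = λ' - Δλ = 3.9302 - 0.9325 = 2.9977 pm

Initial energy:
E = hc/λ = 1239.842 / 2.9977 = 413.6000 keV

(Intermediate values are shown rounded; full precision is carried through to the final answer.)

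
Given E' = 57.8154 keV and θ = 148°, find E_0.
73.1000 keV

Convert final energy to wavelength (hc ≈ 1239.842 keV·pm):
λ' = hc/E' = 1239.842 / 57.8154 = 21.4448 pm

Calculate the Compton shift:
Δλ = λ_C(1 - cos(148°))
Δλ = 2.4263 × (1 - cos(148°))
Δλ = 4.4839 pm

Initial wavelength:
λ = λ' - Δλ = 21.4448 - 4.4839 = 16.9609 pm

Initial energy:
E = hc/λ = 1239.842 / 16.9609 = 73.1000 keV

(Intermediate values are shown rounded; full precision is carried through to the final answer.)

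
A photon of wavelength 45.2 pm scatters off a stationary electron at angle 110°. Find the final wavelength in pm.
48.4562 pm

Using the Compton scattering formula:
λ' = λ + Δλ = λ + λ_C(1 - cos θ)

Given:
- Initial wavelength λ = 45.2 pm
- Scattering angle θ = 110°
- Compton wavelength λ_C ≈ 2.4263 pm

Calculate the shift:
Δλ = 2.4263 × (1 - cos(110°))
Δλ = 2.4263 × 1.3420
Δλ = 3.2562 pm

Final wavelength:
λ' = 45.2 + 3.2562 = 48.4562 pm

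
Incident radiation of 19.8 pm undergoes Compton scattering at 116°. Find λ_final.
23.2899 pm

Using the Compton scattering formula:
λ' = λ + Δλ = λ + λ_C(1 - cos θ)

Given:
- Initial wavelength λ = 19.8 pm
- Scattering angle θ = 116°
- Compton wavelength λ_C ≈ 2.4263 pm

Calculate the shift:
Δλ = 2.4263 × (1 - cos(116°))
Δλ = 2.4263 × 1.4384
Δλ = 3.4899 pm

Final wavelength:
λ' = 19.8 + 3.4899 = 23.2899 pm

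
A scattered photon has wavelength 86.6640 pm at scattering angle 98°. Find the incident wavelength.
83.9000 pm

From λ' = λ + Δλ, we have λ = λ' - Δλ

First calculate the Compton shift:
Δλ = λ_C(1 - cos θ)
Δλ = 2.4263 × (1 - cos(98°))
Δλ = 2.4263 × 1.1392
Δλ = 2.7640 pm

Initial wavelength:
λ = λ' - Δλ
λ = 86.6640 - 2.7640
λ = 83.9000 pm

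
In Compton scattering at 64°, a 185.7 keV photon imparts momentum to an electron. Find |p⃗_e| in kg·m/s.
9.7319e-23 kg·m/s

The electron is initially at rest, so by conservation of momentum:
p⃗_e = p⃗₀ − p⃗'  (incident photon momentum minus scattered photon momentum)

Photon momentum magnitudes (p = h/λ = E/c):
λ₀ = hc/E₀ = 6.6766 pm → p₀ = h/λ₀ = 9.9243e-23 kg·m/s
Δλ = λ_C(1 − cos 64°) = 1.3627 pm
λ' = 8.0393 pm → p' = h/λ' = 8.2421e-23 kg·m/s

The scattered photon makes angle θ = 64° with the incident direction, so by the law of cosines:
|p⃗_e|² = p₀² + p'² − 2p₀p'cos θ
|p⃗_e|² = (9.9243e-23)² + (8.2421e-23)² − 2·9.9243e-23·8.2421e-23·cos(64°)
|p⃗_e| = 9.7319e-23 kg·m/s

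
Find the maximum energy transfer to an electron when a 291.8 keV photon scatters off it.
155.5771 keV

Maximum energy transfer occurs at θ = 180° (backscattering).

Initial photon: E₀ = 291.8 keV → λ₀ = 4.2489 pm

Maximum Compton shift (at 180°):
Δλ_max = 2λ_C = 2 × 2.4263 = 4.8526 pm

Final wavelength:
λ' = 4.2489 + 4.8526 = 9.1016 pm

Minimum photon energy (maximum energy to electron):
E'_min = hc/λ' = 136.2229 keV

Maximum electron kinetic energy:
K_max = E₀ - E'_min = 291.8000 - 136.2229 = 155.5771 keV

(Intermediate values are shown rounded; full precision is carried through to the final answer.)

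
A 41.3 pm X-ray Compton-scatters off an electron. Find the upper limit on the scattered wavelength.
46.1526 pm (at θ = 180°)

The Compton shift is Δλ = λ_C(1 − cos θ).

Since cos θ ranges from −1 to 1, the factor (1 − cos θ) ranges from 0 to 2; the maximum shift occurs at θ = 180° (backscattering):
Δλ_max = 2λ_C = 2 × 2.4263 pm = 4.8526 pm

Maximum scattered wavelength:
λ'_max = λ₀ + Δλ_max = 41.3 + 4.8526 = 46.1526 pm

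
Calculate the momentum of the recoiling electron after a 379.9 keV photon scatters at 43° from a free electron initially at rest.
1.4001e-22 kg·m/s

The electron is initially at rest, so by conservation of momentum:
p⃗_e = p⃗₀ − p⃗'  (incident photon momentum minus scattered photon momentum)

Photon momentum magnitudes (p = h/λ = E/c):
λ₀ = hc/E₀ = 3.2636 pm → p₀ = h/λ₀ = 2.0303e-22 kg·m/s
Δλ = λ_C(1 − cos 43°) = 0.6518 pm
λ' = 3.9154 pm → p' = h/λ' = 1.6923e-22 kg·m/s

The scattered photon makes angle θ = 43° with the incident direction, so by the law of cosines:
|p⃗_e|² = p₀² + p'² − 2p₀p'cos θ
|p⃗_e|² = (2.0303e-22)² + (1.6923e-22)² − 2·2.0303e-22·1.6923e-22·cos(43°)
|p⃗_e| = 1.4001e-22 kg·m/s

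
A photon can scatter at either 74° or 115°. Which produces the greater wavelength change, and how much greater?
115° produces the larger shift by a factor of 1.964

Calculate both shifts using Δλ = λ_C(1 - cos θ):

For θ₁ = 74°:
Δλ₁ = 2.4263 × (1 - cos(74°))
Δλ₁ = 2.4263 × 0.7244
Δλ₁ = 1.7575 pm

For θ₂ = 115°:
Δλ₂ = 2.4263 × (1 - cos(115°))
Δλ₂ = 2.4263 × 1.4226
Δλ₂ = 3.4517 pm

The 115° angle produces the larger shift.
Ratio: 3.4517/1.7575 = 1.964

(Intermediate values are shown rounded; full precision is carried through to the final answer.)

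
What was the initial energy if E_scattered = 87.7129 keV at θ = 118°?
117.3000 keV

Convert final energy to wavelength (hc ≈ 1239.842 keV·pm):
λ' = hc/E' = 1239.842 / 87.7129 = 14.1352 pm

Calculate the Compton shift:
Δλ = λ_C(1 - cos(118°))
Δλ = 2.4263 × (1 - cos(118°))
Δλ = 3.5654 pm

Initial wavelength:
λ = λ' - Δλ = 14.1352 - 3.5654 = 10.5698 pm

Initial energy:
E = hc/λ = 1239.842 / 10.5698 = 117.3000 keV

(Intermediate values are shown rounded; full precision is carried through to the final answer.)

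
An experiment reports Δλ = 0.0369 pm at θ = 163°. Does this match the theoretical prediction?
No, inconsistent

Calculate the expected shift for θ = 163°:

Δλ_expected = λ_C(1 - cos(163°))
Δλ_expected = 2.4263 × (1 - cos(163°))
Δλ_expected = 2.4263 × 1.9563
Δλ_expected = 4.7466 pm

Given shift: 0.0369 pm
Expected shift: 4.7466 pm
Difference: 4.7097 pm

The values do not match. The given shift corresponds to θ ≈ 10.0°, not 163°.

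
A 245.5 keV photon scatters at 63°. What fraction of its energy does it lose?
0.2078 (or 20.78%)

Calculate initial and final photon energies:

Initial: E₀ = 245.5 keV → λ₀ = 5.0503 pm
Compton shift: Δλ = 1.3248 pm
Final wavelength: λ' = 6.3751 pm
Final energy: E' = 194.4831 keV

Fractional energy loss:
(E₀ - E')/E₀ = (245.5000 - 194.4831)/245.5000
= 51.0169/245.5000
= 0.2078
= 20.78%

(Intermediate values are shown rounded; full precision is carried through to the final answer.)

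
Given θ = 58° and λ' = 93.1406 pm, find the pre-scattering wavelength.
92.0000 pm

From λ' = λ + Δλ, we have λ = λ' - Δλ

First calculate the Compton shift:
Δλ = λ_C(1 - cos θ)
Δλ = 2.4263 × (1 - cos(58°))
Δλ = 2.4263 × 0.4701
Δλ = 1.1406 pm

Initial wavelength:
λ = λ' - Δλ
λ = 93.1406 - 1.1406
λ = 92.0000 pm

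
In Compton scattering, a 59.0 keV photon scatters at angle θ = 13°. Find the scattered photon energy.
58.8259 keV

First convert energy to wavelength:
λ = hc/E, with hc ≈ 1239.842 keV·pm (i.e. 1239.842 eV·nm)

For E = 59.0 keV = 59000 eV:
λ = 1239.842 keV·pm / 59.0 keV
λ = 21.0143 pm

Calculate the Compton shift:
Δλ = λ_C(1 - cos(13°)) = 2.4263 × 0.0256
Δλ = 0.0622 pm

Final wavelength:
λ' = 21.0143 + 0.0622 = 21.0765 pm

Final energy:
E' = hc/λ' = 1239.842 / 21.0765 = 58.8259 keV

(Intermediate values are shown rounded; full precision is carried through to the final answer.)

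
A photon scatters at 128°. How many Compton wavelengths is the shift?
1.6157 λ_C

The Compton shift formula is:
Δλ = λ_C(1 - cos θ)

Dividing both sides by λ_C:
Δλ/λ_C = 1 - cos θ

For θ = 128°:
Δλ/λ_C = 1 - cos(128°)
Δλ/λ_C = 1 - -0.6157
Δλ/λ_C = 1.6157

This means the shift is 1.6157 × λ_C = 3.9201 pm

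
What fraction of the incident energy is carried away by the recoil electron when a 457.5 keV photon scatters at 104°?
0.5265 (or 52.65%)

Calculate initial and final photon energies:

Initial: E₀ = 457.5 keV → λ₀ = 2.7100 pm
Compton shift: Δλ = 3.0133 pm
Final wavelength: λ' = 5.7233 pm
Final energy: E' = 216.6297 keV

Fractional energy loss:
(E₀ - E')/E₀ = (457.5000 - 216.6297)/457.5000
= 240.8703/457.5000
= 0.5265
= 52.65%

(Intermediate values are shown rounded; full precision is carried through to the final answer.)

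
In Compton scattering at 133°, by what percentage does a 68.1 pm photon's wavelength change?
5.9927%

Calculate the Compton shift:
Δλ = λ_C(1 - cos(133°))
Δλ = 2.4263 × (1 - cos(133°))
Δλ = 2.4263 × 1.6820
Δλ = 4.0810 pm

Percentage change:
(Δλ/λ₀) × 100 = (4.0810/68.1) × 100
= 5.9927%

(Intermediate values are shown rounded; full precision is carried through to the final answer.)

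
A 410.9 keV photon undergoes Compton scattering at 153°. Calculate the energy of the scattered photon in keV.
163.0181 keV

First convert energy to wavelength:
λ = hc/E, with hc ≈ 1239.842 keV·pm (i.e. 1239.842 eV·nm)

For E = 410.9 keV = 410900 eV:
λ = 1239.842 keV·pm / 410.9 keV
λ = 3.0174 pm

Calculate the Compton shift:
Δλ = λ_C(1 - cos(153°)) = 2.4263 × 1.8910
Δλ = 4.5882 pm

Final wavelength:
λ' = 3.0174 + 4.5882 = 7.6055 pm

Final energy:
E' = hc/λ' = 1239.842 / 7.6055 = 163.0181 keV

(Intermediate values are shown rounded; full precision is carried through to the final answer.)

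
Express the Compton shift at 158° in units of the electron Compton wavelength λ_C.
1.9272 λ_C

The Compton shift formula is:
Δλ = λ_C(1 - cos θ)

Dividing both sides by λ_C:
Δλ/λ_C = 1 - cos θ

For θ = 158°:
Δλ/λ_C = 1 - cos(158°)
Δλ/λ_C = 1 - -0.9272
Δλ/λ_C = 1.9272

This means the shift is 1.9272 × λ_C = 4.6759 pm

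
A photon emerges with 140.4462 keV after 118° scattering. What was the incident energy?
235.6001 keV

Convert final energy to wavelength (hc ≈ 1239.842 keV·pm):
λ' = hc/E' = 1239.842 / 140.4462 = 8.8279 pm

Calculate the Compton shift:
Δλ = λ_C(1 - cos(118°))
Δλ = 2.4263 × (1 - cos(118°))
Δλ = 3.5654 pm

Initial wavelength:
λ = λ' - Δλ = 8.8279 - 3.5654 = 5.2625 pm

Initial energy:
E = hc/λ = 1239.842 / 5.2625 = 235.6001 keV

(Intermediate values are shown rounded; full precision is carried through to the final answer.)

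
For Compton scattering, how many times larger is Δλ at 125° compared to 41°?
125° produces the larger shift by a factor of 6.415

Calculate both shifts using Δλ = λ_C(1 - cos θ):

For θ₁ = 41°:
Δλ₁ = 2.4263 × (1 - cos(41°))
Δλ₁ = 2.4263 × 0.2453
Δλ₁ = 0.5952 pm

For θ₂ = 125°:
Δλ₂ = 2.4263 × (1 - cos(125°))
Δλ₂ = 2.4263 × 1.5736
Δλ₂ = 3.8180 pm

The 125° angle produces the larger shift.
Ratio: 3.8180/0.5952 = 6.415

(Intermediate values are shown rounded; full precision is carried through to the final answer.)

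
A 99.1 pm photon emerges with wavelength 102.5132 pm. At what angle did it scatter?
114.00°

First find the wavelength shift:
Δλ = λ' - λ = 102.5132 - 99.1 = 3.4132 pm

Using Δλ = λ_C(1 - cos θ), with λ_C = h/(m_e·c) ≈ 2.42631024 pm:
cos θ = 1 - Δλ/λ_C
cos θ = 1 - 3.4132/2.42631024
cos θ = -0.406745

θ = arccos(-0.406745)
θ = 114.00°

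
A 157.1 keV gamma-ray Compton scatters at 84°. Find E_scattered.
123.1866 keV

First convert energy to wavelength:
λ = hc/E, with hc ≈ 1239.842 keV·pm (i.e. 1239.842 eV·nm)

For E = 157.1 keV = 157100 eV:
λ = 1239.842 keV·pm / 157.1 keV
λ = 7.8921 pm

Calculate the Compton shift:
Δλ = λ_C(1 - cos(84°)) = 2.4263 × 0.8955
Δλ = 2.1727 pm

Final wavelength:
λ' = 7.8921 + 2.1727 = 10.0647 pm

Final energy:
E' = hc/λ' = 1239.842 / 10.0647 = 123.1866 keV

(Intermediate values are shown rounded; full precision is carried through to the final answer.)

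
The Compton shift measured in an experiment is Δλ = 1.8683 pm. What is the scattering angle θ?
76.70°

From the Compton formula Δλ = λ_C(1 - cos θ), we can solve for θ:

cos θ = 1 - Δλ/λ_C

Given:
- Δλ = 1.8683 pm
- λ_C = h/(m_e·c) ≈ 2.42631024 pm

cos θ = 1 - 1.8683/2.42631024
cos θ = 1 - 0.770017
cos θ = 0.229983

θ = arccos(0.229983)
θ = 76.70°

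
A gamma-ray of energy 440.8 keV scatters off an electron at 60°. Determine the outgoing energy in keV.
307.9692 keV

First convert energy to wavelength:
λ = hc/E, with hc ≈ 1239.842 keV·pm (i.e. 1239.842 eV·nm)

For E = 440.8 keV = 440800 eV:
λ = 1239.842 keV·pm / 440.8 keV
λ = 2.8127 pm

Calculate the Compton shift:
Δλ = λ_C(1 - cos(60°)) = 2.4263 × 0.5000
Δλ = 1.2132 pm

Final wavelength:
λ' = 2.8127 + 1.2132 = 4.0259 pm

Final energy:
E' = hc/λ' = 1239.842 / 4.0259 = 307.9692 keV

(Intermediate values are shown rounded; full precision is carried through to the final answer.)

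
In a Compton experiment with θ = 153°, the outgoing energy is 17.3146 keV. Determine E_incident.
18.5000 keV

Convert final energy to wavelength (hc ≈ 1239.842 keV·pm):
λ' = hc/E' = 1239.842 / 17.3146 = 71.6067 pm

Calculate the Compton shift:
Δλ = λ_C(1 - cos(153°))
Δλ = 2.4263 × (1 - cos(153°))
Δλ = 4.5882 pm

Initial wavelength:
λ = λ' - Δλ = 71.6067 - 4.5882 = 67.0186 pm

Initial energy:
E = hc/λ = 1239.842 / 67.0186 = 18.5000 keV

(Intermediate values are shown rounded; full precision is carried through to the final answer.)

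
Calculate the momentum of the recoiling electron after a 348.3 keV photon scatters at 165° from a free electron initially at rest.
2.6378e-22 kg·m/s

The electron is initially at rest, so by conservation of momentum:
p⃗_e = p⃗₀ − p⃗'  (incident photon momentum minus scattered photon momentum)

Photon momentum magnitudes (p = h/λ = E/c):
λ₀ = hc/E₀ = 3.5597 pm → p₀ = h/λ₀ = 1.8614e-22 kg·m/s
Δλ = λ_C(1 − cos 165°) = 4.7699 pm
λ' = 8.3296 pm → p' = h/λ' = 7.9548e-23 kg·m/s

The scattered photon makes angle θ = 165° with the incident direction, so by the law of cosines:
|p⃗_e|² = p₀² + p'² − 2p₀p'cos θ
|p⃗_e|² = (1.8614e-22)² + (7.9548e-23)² − 2·1.8614e-22·7.9548e-23·cos(165°)
|p⃗_e| = 2.6378e-22 kg·m/s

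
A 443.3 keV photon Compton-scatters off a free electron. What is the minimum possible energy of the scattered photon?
162.0821 keV (at θ = 180°)

The scattered photon has minimum energy when its wavelength is maximum, i.e., when the Compton shift Δλ = λ_C(1 − cos θ) is maximum. This occurs at θ = 180° (backscattering), giving Δλ_max = 2λ_C = 4.8526 pm.

Initial wavelength: λ₀ = hc/E₀ = 2.7968 pm
Maximum final wavelength: λ'_max = λ₀ + 2λ_C = 2.7968 + 4.8526 = 7.6495 pm
Minimum final energy: E'_min = hc/λ'_max = 162.0821 keV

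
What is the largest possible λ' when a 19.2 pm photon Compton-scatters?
24.0526 pm (at θ = 180°)

The Compton shift is Δλ = λ_C(1 − cos θ).

Since cos θ ranges from −1 to 1, the factor (1 − cos θ) ranges from 0 to 2; the maximum shift occurs at θ = 180° (backscattering):
Δλ_max = 2λ_C = 2 × 2.4263 pm = 4.8526 pm

Maximum scattered wavelength:
λ'_max = λ₀ + Δλ_max = 19.2 + 4.8526 = 24.0526 pm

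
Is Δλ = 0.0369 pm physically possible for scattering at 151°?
No, inconsistent

Calculate the expected shift for θ = 151°:

Δλ_expected = λ_C(1 - cos(151°))
Δλ_expected = 2.4263 × (1 - cos(151°))
Δλ_expected = 2.4263 × 1.8746
Δλ_expected = 4.5484 pm

Given shift: 0.0369 pm
Expected shift: 4.5484 pm
Difference: 4.5115 pm

The values do not match. The given shift corresponds to θ ≈ 10.0°, not 151°.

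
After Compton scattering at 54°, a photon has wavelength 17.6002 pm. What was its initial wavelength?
16.6000 pm

From λ' = λ + Δλ, we have λ = λ' - Δλ

First calculate the Compton shift:
Δλ = λ_C(1 - cos θ)
Δλ = 2.4263 × (1 - cos(54°))
Δλ = 2.4263 × 0.4122
Δλ = 1.0002 pm

Initial wavelength:
λ = λ' - Δλ
λ = 17.6002 - 1.0002
λ = 16.6000 pm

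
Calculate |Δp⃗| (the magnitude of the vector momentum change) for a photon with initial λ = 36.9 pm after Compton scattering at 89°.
2.4421e-23 kg·m/s

Photon momentum magnitude is p = h/λ.

Initial momentum:
p₀ = h/λ = 6.6261e-34/3.6900e-11 = 1.7957e-23 kg·m/s

After scattering:
λ' = λ + Δλ = 36.9 + 2.3840 = 39.2840 pm
p' = h/λ' = 6.6261e-34/3.9284e-11 = 1.6867e-23 kg·m/s

Momentum is a vector; the scattered photon's direction makes angle θ = 89° with the incident direction. The magnitude of the vector change Δp⃗ = p⃗₀ − p⃗' is found from the law of cosines:
|Δp⃗|² = p₀² + p'² − 2p₀p'cos θ
|Δp⃗|² = (1.7957e-23)² + (1.6867e-23)² − 2·1.7957e-23·1.6867e-23·cos(89°)
|Δp⃗| = 2.4421e-23 kg·m/s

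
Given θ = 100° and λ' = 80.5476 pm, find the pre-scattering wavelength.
77.7000 pm

From λ' = λ + Δλ, we have λ = λ' - Δλ

First calculate the Compton shift:
Δλ = λ_C(1 - cos θ)
Δλ = 2.4263 × (1 - cos(100°))
Δλ = 2.4263 × 1.1736
Δλ = 2.8476 pm

Initial wavelength:
λ = λ' - Δλ
λ = 80.5476 - 2.8476
λ = 77.7000 pm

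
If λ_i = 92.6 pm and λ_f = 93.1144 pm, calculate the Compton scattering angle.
38.00°

First find the wavelength shift:
Δλ = λ' - λ = 93.1144 - 92.6 = 0.5144 pm

Using Δλ = λ_C(1 - cos θ), with λ_C = h/(m_e·c) ≈ 2.42631024 pm:
cos θ = 1 - Δλ/λ_C
cos θ = 1 - 0.5144/2.42631024
cos θ = 0.787991

θ = arccos(0.787991)
θ = 38.00°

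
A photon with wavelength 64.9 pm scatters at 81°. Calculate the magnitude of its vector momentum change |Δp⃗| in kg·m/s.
1.3061e-23 kg·m/s

Photon momentum magnitude is p = h/λ.

Initial momentum:
p₀ = h/λ = 6.6261e-34/6.4900e-11 = 1.0210e-23 kg·m/s

After scattering:
λ' = λ + Δλ = 64.9 + 2.0468 = 66.9468 pm
p' = h/λ' = 6.6261e-34/6.6947e-11 = 9.8975e-24 kg·m/s

Momentum is a vector; the scattered photon's direction makes angle θ = 81° with the incident direction. The magnitude of the vector change Δp⃗ = p⃗₀ − p⃗' is found from the law of cosines:
|Δp⃗|² = p₀² + p'² − 2p₀p'cos θ
|Δp⃗|² = (1.0210e-23)² + (9.8975e-24)² − 2·1.0210e-23·9.8975e-24·cos(81°)
|Δp⃗| = 1.3061e-23 kg·m/s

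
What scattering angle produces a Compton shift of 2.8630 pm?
100.37°

From the Compton formula Δλ = λ_C(1 - cos θ), we can solve for θ:

cos θ = 1 - Δλ/λ_C

Given:
- Δλ = 2.8630 pm
- λ_C = h/(m_e·c) ≈ 2.42631024 pm

cos θ = 1 - 2.8630/2.42631024
cos θ = 1 - 1.179981
cos θ = -0.179981

θ = arccos(-0.179981)
θ = 100.37°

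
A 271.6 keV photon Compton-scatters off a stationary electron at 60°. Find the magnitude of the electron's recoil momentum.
1.3257e-22 kg·m/s

The electron is initially at rest, so by conservation of momentum:
p⃗_e = p⃗₀ − p⃗'  (incident photon momentum minus scattered photon momentum)

Photon momentum magnitudes (p = h/λ = E/c):
λ₀ = hc/E₀ = 4.5650 pm → p₀ = h/λ₀ = 1.4515e-22 kg·m/s
Δλ = λ_C(1 − cos 60°) = 1.2132 pm
λ' = 5.7781 pm → p' = h/λ' = 1.1468e-22 kg·m/s

The scattered photon makes angle θ = 60° with the incident direction, so by the law of cosines:
|p⃗_e|² = p₀² + p'² − 2p₀p'cos θ
|p⃗_e|² = (1.4515e-22)² + (1.1468e-22)² − 2·1.4515e-22·1.1468e-22·cos(60°)
|p⃗_e| = 1.3257e-22 kg·m/s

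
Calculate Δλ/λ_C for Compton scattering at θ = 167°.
1.9744 λ_C

The Compton shift formula is:
Δλ = λ_C(1 - cos θ)

Dividing both sides by λ_C:
Δλ/λ_C = 1 - cos θ

For θ = 167°:
Δλ/λ_C = 1 - cos(167°)
Δλ/λ_C = 1 - -0.9744
Δλ/λ_C = 1.9744

This means the shift is 1.9744 × λ_C = 4.7904 pm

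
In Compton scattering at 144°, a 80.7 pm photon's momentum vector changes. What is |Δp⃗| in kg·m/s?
1.5216e-23 kg·m/s

Photon momentum magnitude is p = h/λ.

Initial momentum:
p₀ = h/λ = 6.6261e-34/8.0700e-11 = 8.2107e-24 kg·m/s

After scattering:
λ' = λ + Δλ = 80.7 + 4.3892 = 85.0892 pm
p' = h/λ' = 6.6261e-34/8.5089e-11 = 7.7872e-24 kg·m/s

Momentum is a vector; the scattered photon's direction makes angle θ = 144° with the incident direction. The magnitude of the vector change Δp⃗ = p⃗₀ − p⃗' is found from the law of cosines:
|Δp⃗|² = p₀² + p'² − 2p₀p'cos θ
|Δp⃗|² = (8.2107e-24)² + (7.7872e-24)² − 2·8.2107e-24·7.7872e-24·cos(144°)
|Δp⃗| = 1.5216e-23 kg·m/s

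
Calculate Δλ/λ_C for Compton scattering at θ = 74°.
0.7244 λ_C

The Compton shift formula is:
Δλ = λ_C(1 - cos θ)

Dividing both sides by λ_C:
Δλ/λ_C = 1 - cos θ

For θ = 74°:
Δλ/λ_C = 1 - cos(74°)
Δλ/λ_C = 1 - 0.2756
Δλ/λ_C = 0.7244

This means the shift is 0.7244 × λ_C = 1.7575 pm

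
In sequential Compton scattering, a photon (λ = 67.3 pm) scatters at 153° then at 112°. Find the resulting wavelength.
75.2234 pm

Apply Compton shift twice:

First scattering at θ₁ = 153°:
Δλ₁ = λ_C(1 - cos(153°))
Δλ₁ = 2.4263 × 1.8910
Δλ₁ = 4.5882 pm

After first scattering:
λ₁ = 67.3 + 4.5882 = 71.8882 pm

Second scattering at θ₂ = 112°:
Δλ₂ = λ_C(1 - cos(112°))
Δλ₂ = 2.4263 × 1.3746
Δλ₂ = 3.3352 pm

Final wavelength:
λ₂ = 71.8882 + 3.3352 = 75.2234 pm

Total shift: Δλ_total = 4.5882 + 3.3352 = 7.9234 pm

(Intermediate values are shown rounded; full precision is carried through to the final answer.)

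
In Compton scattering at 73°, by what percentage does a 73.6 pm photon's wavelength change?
2.3328%

Calculate the Compton shift:
Δλ = λ_C(1 - cos(73°))
Δλ = 2.4263 × (1 - cos(73°))
Δλ = 2.4263 × 0.7076
Δλ = 1.7169 pm

Percentage change:
(Δλ/λ₀) × 100 = (1.7169/73.6) × 100
= 2.3328%

(Intermediate values are shown rounded; full precision is carried through to the final answer.)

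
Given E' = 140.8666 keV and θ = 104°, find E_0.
214.2000 keV

Convert final energy to wavelength (hc ≈ 1239.842 keV·pm):
λ' = hc/E' = 1239.842 / 140.8666 = 8.8015 pm

Calculate the Compton shift:
Δλ = λ_C(1 - cos(104°))
Δλ = 2.4263 × (1 - cos(104°))
Δλ = 3.0133 pm

Initial wavelength:
λ = λ' - Δλ = 8.8015 - 3.0133 = 5.7882 pm

Initial energy:
E = hc/λ = 1239.842 / 5.7882 = 214.2000 keV

(Intermediate values are shown rounded; full precision is carried through to the final answer.)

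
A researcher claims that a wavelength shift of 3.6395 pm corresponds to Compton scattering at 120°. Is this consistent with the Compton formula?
Yes, consistent

Calculate the expected shift for θ = 120°:

Δλ_expected = λ_C(1 - cos(120°))
Δλ_expected = 2.4263 × (1 - cos(120°))
Δλ_expected = 2.4263 × 1.5000
Δλ_expected = 3.6395 pm

Given shift: 3.6395 pm
Expected shift: 3.6395 pm
Difference: 0.0000 pm

The values match. This is consistent with Compton scattering at the stated angle.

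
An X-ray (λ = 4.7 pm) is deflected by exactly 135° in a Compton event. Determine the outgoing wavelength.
8.8420 pm

Using the Compton formula: λ' = λ + λ_C(1 − cos θ)

For θ = 135°, cos θ = -√2/2 (exact) ≈ -0.7071, so:
1 − cos 135° = 1 − (-√2/2) ≈ 1.7071

Δλ = λ_C × 1.7071 = 2.4263 × 1.7071 = 4.1420 pm

λ' = 4.7 + 4.1420 = 8.8420 pm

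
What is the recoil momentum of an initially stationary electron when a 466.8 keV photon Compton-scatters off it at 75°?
2.5525e-22 kg·m/s

The electron is initially at rest, so by conservation of momentum:
p⃗_e = p⃗₀ − p⃗'  (incident photon momentum minus scattered photon momentum)

Photon momentum magnitudes (p = h/λ = E/c):
λ₀ = hc/E₀ = 2.6560 pm → p₀ = h/λ₀ = 2.4947e-22 kg·m/s
Δλ = λ_C(1 − cos 75°) = 1.7983 pm
λ' = 4.4544 pm → p' = h/λ' = 1.4875e-22 kg·m/s

The scattered photon makes angle θ = 75° with the incident direction, so by the law of cosines:
|p⃗_e|² = p₀² + p'² − 2p₀p'cos θ
|p⃗_e|² = (2.4947e-22)² + (1.4875e-22)² − 2·2.4947e-22·1.4875e-22·cos(75°)
|p⃗_e| = 2.5525e-22 kg·m/s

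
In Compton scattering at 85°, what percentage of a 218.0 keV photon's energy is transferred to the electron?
0.2803 (or 28.03%)

Calculate initial and final photon energies:

Initial: E₀ = 218.0 keV → λ₀ = 5.6873 pm
Compton shift: Δλ = 2.2148 pm
Final wavelength: λ' = 7.9022 pm
Final energy: E' = 156.8985 keV

Fractional energy loss:
(E₀ - E')/E₀ = (218.0000 - 156.8985)/218.0000
= 61.1015/218.0000
= 0.2803
= 28.03%

(Intermediate values are shown rounded; full precision is carried through to the final answer.)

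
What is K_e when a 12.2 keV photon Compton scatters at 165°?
0.5469 keV

By energy conservation: K_e = E_initial - E_final

First find the scattered photon energy:
Initial wavelength: λ = hc/E = 101.6264 pm
Compton shift: Δλ = λ_C(1 - cos(165°)) = 4.7699 pm
Final wavelength: λ' = 101.6264 + 4.7699 = 106.3963 pm
Final photon energy: E' = hc/λ' = 11.6531 keV

Electron kinetic energy:
K_e = E - E' = 12.2000 - 11.6531 = 0.5469 keV

(Intermediate values are shown rounded; full precision is carried through to the final answer.)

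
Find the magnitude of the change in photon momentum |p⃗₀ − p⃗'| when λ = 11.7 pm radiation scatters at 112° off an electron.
8.3782e-23 kg·m/s

Photon momentum magnitude is p = h/λ.

Initial momentum:
p₀ = h/λ = 6.6261e-34/1.1700e-11 = 5.6633e-23 kg·m/s

After scattering:
λ' = λ + Δλ = 11.7 + 3.3352 = 15.0352 pm
p' = h/λ' = 6.6261e-34/1.5035e-11 = 4.4070e-23 kg·m/s

Momentum is a vector; the scattered photon's direction makes angle θ = 112° with the incident direction. The magnitude of the vector change Δp⃗ = p⃗₀ − p⃗' is found from the law of cosines:
|Δp⃗|² = p₀² + p'² − 2p₀p'cos θ
|Δp⃗|² = (5.6633e-23)² + (4.4070e-23)² − 2·5.6633e-23·4.4070e-23·cos(112°)
|Δp⃗| = 8.3782e-23 kg·m/s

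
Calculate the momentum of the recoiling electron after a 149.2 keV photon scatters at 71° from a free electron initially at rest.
8.5657e-23 kg·m/s

The electron is initially at rest, so by conservation of momentum:
p⃗_e = p⃗₀ − p⃗'  (incident photon momentum minus scattered photon momentum)

Photon momentum magnitudes (p = h/λ = E/c):
λ₀ = hc/E₀ = 8.3099 pm → p₀ = h/λ₀ = 7.9737e-23 kg·m/s
Δλ = λ_C(1 − cos 71°) = 1.6364 pm
λ' = 9.9463 pm → p' = h/λ' = 6.6618e-23 kg·m/s

The scattered photon makes angle θ = 71° with the incident direction, so by the law of cosines:
|p⃗_e|² = p₀² + p'² − 2p₀p'cos θ
|p⃗_e|² = (7.9737e-23)² + (6.6618e-23)² − 2·7.9737e-23·6.6618e-23·cos(71°)
|p⃗_e| = 8.5657e-23 kg·m/s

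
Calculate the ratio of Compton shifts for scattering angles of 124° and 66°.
124° produces the larger shift by a factor of 2.628

Calculate both shifts using Δλ = λ_C(1 - cos θ):

For θ₁ = 66°:
Δλ₁ = 2.4263 × (1 - cos(66°))
Δλ₁ = 2.4263 × 0.5933
Δλ₁ = 1.4394 pm

For θ₂ = 124°:
Δλ₂ = 2.4263 × (1 - cos(124°))
Δλ₂ = 2.4263 × 1.5592
Δλ₂ = 3.7831 pm

The 124° angle produces the larger shift.
Ratio: 3.7831/1.4394 = 2.628

(Intermediate values are shown rounded; full precision is carried through to the final answer.)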